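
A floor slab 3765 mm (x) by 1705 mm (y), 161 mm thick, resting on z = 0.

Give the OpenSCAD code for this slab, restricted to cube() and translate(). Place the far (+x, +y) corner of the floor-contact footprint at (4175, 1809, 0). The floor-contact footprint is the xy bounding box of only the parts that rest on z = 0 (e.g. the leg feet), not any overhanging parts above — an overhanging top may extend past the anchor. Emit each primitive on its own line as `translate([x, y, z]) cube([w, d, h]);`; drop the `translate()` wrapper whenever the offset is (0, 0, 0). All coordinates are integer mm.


translate([410, 104, 0]) cube([3765, 1705, 161]);


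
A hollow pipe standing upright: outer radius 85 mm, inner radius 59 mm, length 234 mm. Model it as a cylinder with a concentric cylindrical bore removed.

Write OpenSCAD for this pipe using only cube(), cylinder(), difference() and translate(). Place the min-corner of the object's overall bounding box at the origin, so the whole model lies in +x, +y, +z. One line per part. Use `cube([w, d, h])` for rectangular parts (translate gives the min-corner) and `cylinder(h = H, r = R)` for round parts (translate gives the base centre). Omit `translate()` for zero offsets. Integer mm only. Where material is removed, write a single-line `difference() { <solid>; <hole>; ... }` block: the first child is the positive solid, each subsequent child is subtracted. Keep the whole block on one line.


difference() { translate([85, 85, 0]) cylinder(h = 234, r = 85); translate([85, 85, 0]) cylinder(h = 234, r = 59); }


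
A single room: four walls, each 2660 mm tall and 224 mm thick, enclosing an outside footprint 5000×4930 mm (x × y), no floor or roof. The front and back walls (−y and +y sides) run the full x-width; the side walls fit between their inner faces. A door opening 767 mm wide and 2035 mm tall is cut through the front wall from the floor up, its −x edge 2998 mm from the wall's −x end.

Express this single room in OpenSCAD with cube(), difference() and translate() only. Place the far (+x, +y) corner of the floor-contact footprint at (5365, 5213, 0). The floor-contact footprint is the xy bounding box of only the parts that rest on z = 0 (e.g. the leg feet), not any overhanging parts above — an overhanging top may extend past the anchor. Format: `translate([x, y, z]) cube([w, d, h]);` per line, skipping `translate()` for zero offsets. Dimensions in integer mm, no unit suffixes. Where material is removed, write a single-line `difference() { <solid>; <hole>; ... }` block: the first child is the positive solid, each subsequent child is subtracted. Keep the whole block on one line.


difference() { translate([365, 283, 0]) cube([5000, 224, 2660]); translate([3363, 283, 0]) cube([767, 224, 2035]); }
translate([365, 4989, 0]) cube([5000, 224, 2660]);
translate([365, 507, 0]) cube([224, 4482, 2660]);
translate([5141, 507, 0]) cube([224, 4482, 2660]);


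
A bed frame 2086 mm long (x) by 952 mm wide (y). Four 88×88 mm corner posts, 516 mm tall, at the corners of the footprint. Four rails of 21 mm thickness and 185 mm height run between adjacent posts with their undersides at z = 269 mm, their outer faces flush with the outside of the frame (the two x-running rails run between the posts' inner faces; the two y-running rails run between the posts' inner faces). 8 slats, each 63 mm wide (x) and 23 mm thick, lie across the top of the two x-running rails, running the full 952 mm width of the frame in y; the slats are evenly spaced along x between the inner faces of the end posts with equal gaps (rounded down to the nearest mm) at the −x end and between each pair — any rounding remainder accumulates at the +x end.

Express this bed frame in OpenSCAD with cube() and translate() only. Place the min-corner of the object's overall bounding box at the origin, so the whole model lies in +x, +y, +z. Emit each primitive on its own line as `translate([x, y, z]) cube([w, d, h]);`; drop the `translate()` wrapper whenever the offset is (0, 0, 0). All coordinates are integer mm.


// slat z = rail_z + rail_h = 269 + 185 = 454
// slat gap = ⌊(1910 − 8·63) / 9⌋ = 156
cube([88, 88, 516]);
translate([0, 864, 0]) cube([88, 88, 516]);
translate([1998, 0, 0]) cube([88, 88, 516]);
translate([1998, 864, 0]) cube([88, 88, 516]);
translate([88, 0, 269]) cube([1910, 21, 185]);
translate([88, 931, 269]) cube([1910, 21, 185]);
translate([0, 88, 269]) cube([21, 776, 185]);
translate([2065, 88, 269]) cube([21, 776, 185]);
translate([244, 0, 454]) cube([63, 952, 23]);
translate([463, 0, 454]) cube([63, 952, 23]);
translate([682, 0, 454]) cube([63, 952, 23]);
translate([901, 0, 454]) cube([63, 952, 23]);
translate([1120, 0, 454]) cube([63, 952, 23]);
translate([1339, 0, 454]) cube([63, 952, 23]);
translate([1558, 0, 454]) cube([63, 952, 23]);
translate([1777, 0, 454]) cube([63, 952, 23]);


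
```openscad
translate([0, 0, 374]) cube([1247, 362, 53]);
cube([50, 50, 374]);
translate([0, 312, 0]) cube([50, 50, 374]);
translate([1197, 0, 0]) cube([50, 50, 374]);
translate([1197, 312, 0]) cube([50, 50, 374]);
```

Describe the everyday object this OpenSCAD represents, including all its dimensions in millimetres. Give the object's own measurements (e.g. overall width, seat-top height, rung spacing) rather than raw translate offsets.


A long wooden bench with a 1247 mm (x) × 362 mm (y) seat, 53 mm thick, its top surface 427 mm above the floor. Four 50 mm square legs at the seat corners, flush with the edges, run from z = 0 to the seat underside.


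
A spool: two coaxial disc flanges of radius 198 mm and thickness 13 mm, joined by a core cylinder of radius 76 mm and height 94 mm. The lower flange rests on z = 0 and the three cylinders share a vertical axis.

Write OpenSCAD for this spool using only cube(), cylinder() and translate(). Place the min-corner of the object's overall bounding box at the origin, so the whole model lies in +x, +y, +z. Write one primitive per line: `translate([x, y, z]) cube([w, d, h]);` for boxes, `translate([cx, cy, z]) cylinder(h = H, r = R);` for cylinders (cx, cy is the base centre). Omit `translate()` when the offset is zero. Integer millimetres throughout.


translate([198, 198, 0]) cylinder(h = 13, r = 198);
translate([198, 198, 13]) cylinder(h = 94, r = 76);
translate([198, 198, 107]) cylinder(h = 13, r = 198);


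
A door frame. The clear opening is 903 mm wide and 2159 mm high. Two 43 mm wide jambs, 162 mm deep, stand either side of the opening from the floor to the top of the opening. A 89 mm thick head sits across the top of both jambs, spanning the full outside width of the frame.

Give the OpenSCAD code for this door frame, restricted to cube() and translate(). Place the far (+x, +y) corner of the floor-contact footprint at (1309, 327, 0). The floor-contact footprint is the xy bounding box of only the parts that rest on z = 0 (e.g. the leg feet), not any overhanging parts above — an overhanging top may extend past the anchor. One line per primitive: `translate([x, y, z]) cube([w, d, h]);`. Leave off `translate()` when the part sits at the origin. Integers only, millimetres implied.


translate([320, 165, 0]) cube([43, 162, 2159]);
translate([1266, 165, 0]) cube([43, 162, 2159]);
translate([320, 165, 2159]) cube([989, 162, 89]);


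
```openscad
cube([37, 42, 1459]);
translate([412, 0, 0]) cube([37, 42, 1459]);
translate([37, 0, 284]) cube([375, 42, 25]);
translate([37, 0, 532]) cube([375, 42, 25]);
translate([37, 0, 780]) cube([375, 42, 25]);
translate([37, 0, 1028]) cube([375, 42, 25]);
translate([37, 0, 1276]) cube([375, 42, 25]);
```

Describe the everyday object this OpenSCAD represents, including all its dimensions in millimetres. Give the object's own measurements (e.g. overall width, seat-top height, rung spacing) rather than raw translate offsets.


A straight ladder. Two 37×42 mm vertical rails, 1459 mm tall, stand 449 mm apart (outside-to-outside) with their front faces coplanar on the −y side. 5 rungs, each 42 mm deep and 25 mm tall, span between the inner faces of the rails, front faces flush with the rails. The lowest rung's underside is at z = 284 mm and rungs are spaced 248 mm apart (underside to underside).


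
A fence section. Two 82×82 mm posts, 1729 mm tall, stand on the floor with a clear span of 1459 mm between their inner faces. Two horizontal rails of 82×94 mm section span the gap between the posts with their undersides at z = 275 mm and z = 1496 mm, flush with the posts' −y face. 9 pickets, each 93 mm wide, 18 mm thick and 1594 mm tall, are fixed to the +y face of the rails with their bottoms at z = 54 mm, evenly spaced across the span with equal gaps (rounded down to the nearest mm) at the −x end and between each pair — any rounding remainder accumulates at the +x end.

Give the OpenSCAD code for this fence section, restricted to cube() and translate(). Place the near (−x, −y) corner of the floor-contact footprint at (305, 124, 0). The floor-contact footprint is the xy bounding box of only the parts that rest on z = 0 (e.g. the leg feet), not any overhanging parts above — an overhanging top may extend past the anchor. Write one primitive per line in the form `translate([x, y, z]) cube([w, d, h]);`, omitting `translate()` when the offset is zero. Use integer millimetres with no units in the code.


translate([305, 124, 0]) cube([82, 82, 1729]);
translate([1846, 124, 0]) cube([82, 82, 1729]);
translate([387, 124, 275]) cube([1459, 82, 94]);
translate([387, 124, 1496]) cube([1459, 82, 94]);
translate([449, 206, 54]) cube([93, 18, 1594]);
translate([604, 206, 54]) cube([93, 18, 1594]);
translate([759, 206, 54]) cube([93, 18, 1594]);
translate([914, 206, 54]) cube([93, 18, 1594]);
translate([1069, 206, 54]) cube([93, 18, 1594]);
translate([1224, 206, 54]) cube([93, 18, 1594]);
translate([1379, 206, 54]) cube([93, 18, 1594]);
translate([1534, 206, 54]) cube([93, 18, 1594]);
translate([1689, 206, 54]) cube([93, 18, 1594]);


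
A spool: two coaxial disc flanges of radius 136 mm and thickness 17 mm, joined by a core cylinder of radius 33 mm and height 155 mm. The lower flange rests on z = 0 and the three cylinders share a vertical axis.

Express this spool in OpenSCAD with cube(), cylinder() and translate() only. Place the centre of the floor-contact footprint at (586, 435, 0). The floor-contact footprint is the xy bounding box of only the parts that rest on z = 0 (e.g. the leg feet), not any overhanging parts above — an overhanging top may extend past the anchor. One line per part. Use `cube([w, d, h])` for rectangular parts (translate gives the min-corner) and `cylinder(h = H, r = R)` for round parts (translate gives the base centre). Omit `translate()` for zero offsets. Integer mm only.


translate([586, 435, 0]) cylinder(h = 17, r = 136);
translate([586, 435, 17]) cylinder(h = 155, r = 33);
translate([586, 435, 172]) cylinder(h = 17, r = 136);


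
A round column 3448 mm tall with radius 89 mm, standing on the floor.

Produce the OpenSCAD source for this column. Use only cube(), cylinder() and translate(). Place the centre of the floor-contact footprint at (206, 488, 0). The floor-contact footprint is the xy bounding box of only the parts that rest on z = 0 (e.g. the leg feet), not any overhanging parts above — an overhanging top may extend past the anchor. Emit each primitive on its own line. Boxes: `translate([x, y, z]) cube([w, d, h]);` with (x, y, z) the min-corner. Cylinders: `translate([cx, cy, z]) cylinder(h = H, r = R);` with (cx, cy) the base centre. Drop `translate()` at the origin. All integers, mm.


translate([206, 488, 0]) cylinder(h = 3448, r = 89);


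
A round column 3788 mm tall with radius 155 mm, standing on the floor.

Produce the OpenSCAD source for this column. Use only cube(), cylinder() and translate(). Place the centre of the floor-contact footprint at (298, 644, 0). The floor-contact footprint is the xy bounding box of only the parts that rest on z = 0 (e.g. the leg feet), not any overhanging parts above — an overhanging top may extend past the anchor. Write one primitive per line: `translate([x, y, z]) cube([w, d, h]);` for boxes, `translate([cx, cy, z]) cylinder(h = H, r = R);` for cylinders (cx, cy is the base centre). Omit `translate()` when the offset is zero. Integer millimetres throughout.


translate([298, 644, 0]) cylinder(h = 3788, r = 155);


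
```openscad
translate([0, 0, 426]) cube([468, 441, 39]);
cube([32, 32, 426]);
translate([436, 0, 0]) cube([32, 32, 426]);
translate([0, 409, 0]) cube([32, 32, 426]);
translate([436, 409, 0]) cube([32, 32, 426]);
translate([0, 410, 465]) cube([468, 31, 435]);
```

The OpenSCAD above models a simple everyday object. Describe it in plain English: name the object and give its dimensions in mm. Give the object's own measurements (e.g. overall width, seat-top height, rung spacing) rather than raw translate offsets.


A chair. The seat is a 468×441×39 mm slab with its top at z = 465 mm, on four 32×32 mm corner legs (flush with the seat edges, standing on z = 0). A flat backrest 31 mm thick, 435 mm tall, spans the full seat width and rises from the seat top along its +y edge, rear face flush with the rear of the seat.


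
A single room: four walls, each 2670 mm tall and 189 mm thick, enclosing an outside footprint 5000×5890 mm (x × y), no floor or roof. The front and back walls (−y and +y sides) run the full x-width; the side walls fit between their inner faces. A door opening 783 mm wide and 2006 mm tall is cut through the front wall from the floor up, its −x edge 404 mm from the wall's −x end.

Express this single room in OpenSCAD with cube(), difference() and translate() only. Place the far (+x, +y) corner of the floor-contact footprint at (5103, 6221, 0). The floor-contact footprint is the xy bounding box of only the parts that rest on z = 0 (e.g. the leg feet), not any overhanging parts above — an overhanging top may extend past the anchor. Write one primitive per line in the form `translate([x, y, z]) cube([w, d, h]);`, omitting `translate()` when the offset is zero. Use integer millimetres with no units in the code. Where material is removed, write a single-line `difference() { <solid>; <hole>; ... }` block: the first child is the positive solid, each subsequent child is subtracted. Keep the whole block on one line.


difference() { translate([103, 331, 0]) cube([5000, 189, 2670]); translate([507, 331, 0]) cube([783, 189, 2006]); }
translate([103, 6032, 0]) cube([5000, 189, 2670]);
translate([103, 520, 0]) cube([189, 5512, 2670]);
translate([4914, 520, 0]) cube([189, 5512, 2670]);


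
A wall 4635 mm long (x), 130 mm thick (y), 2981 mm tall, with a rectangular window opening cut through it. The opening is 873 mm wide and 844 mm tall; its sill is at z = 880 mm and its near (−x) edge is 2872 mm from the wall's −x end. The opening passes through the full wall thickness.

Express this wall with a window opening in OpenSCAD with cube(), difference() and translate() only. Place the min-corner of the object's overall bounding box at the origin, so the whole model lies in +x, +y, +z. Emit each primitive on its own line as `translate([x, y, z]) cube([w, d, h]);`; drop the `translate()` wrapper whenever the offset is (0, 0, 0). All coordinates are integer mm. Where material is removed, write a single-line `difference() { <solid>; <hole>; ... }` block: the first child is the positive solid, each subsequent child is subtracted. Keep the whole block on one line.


difference() { cube([4635, 130, 2981]); translate([2872, 0, 880]) cube([873, 130, 844]); }


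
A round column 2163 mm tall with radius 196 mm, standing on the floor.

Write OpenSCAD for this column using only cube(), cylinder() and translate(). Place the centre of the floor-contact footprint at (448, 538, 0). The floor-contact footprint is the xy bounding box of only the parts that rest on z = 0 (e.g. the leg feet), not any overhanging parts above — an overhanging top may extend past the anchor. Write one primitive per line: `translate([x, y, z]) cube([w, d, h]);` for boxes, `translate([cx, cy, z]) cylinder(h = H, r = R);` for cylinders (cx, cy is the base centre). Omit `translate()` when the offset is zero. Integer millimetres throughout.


translate([448, 538, 0]) cylinder(h = 2163, r = 196);


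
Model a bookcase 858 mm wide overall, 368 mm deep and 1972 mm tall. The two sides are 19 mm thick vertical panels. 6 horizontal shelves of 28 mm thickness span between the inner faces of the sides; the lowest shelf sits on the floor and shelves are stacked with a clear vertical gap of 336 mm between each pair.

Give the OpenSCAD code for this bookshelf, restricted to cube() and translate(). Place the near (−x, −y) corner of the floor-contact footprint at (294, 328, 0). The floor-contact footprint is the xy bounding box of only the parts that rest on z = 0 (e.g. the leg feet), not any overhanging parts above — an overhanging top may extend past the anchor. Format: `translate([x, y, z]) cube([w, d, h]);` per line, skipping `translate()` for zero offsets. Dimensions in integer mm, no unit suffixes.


translate([294, 328, 0]) cube([19, 368, 1972]);
translate([1133, 328, 0]) cube([19, 368, 1972]);
translate([313, 328, 0]) cube([820, 368, 28]);
translate([313, 328, 364]) cube([820, 368, 28]);
translate([313, 328, 728]) cube([820, 368, 28]);
translate([313, 328, 1092]) cube([820, 368, 28]);
translate([313, 328, 1456]) cube([820, 368, 28]);
translate([313, 328, 1820]) cube([820, 368, 28]);


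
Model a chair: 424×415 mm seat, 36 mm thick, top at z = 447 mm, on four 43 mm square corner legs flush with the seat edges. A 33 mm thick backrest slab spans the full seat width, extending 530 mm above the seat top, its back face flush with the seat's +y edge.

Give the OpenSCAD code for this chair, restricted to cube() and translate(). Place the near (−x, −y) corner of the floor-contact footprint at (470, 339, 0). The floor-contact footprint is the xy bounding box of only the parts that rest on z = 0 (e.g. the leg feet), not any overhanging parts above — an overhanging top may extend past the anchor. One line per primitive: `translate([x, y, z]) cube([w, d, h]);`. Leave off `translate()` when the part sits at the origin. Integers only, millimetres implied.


translate([470, 339, 411]) cube([424, 415, 36]);
translate([470, 339, 0]) cube([43, 43, 411]);
translate([851, 339, 0]) cube([43, 43, 411]);
translate([470, 711, 0]) cube([43, 43, 411]);
translate([851, 711, 0]) cube([43, 43, 411]);
translate([470, 721, 447]) cube([424, 33, 530]);


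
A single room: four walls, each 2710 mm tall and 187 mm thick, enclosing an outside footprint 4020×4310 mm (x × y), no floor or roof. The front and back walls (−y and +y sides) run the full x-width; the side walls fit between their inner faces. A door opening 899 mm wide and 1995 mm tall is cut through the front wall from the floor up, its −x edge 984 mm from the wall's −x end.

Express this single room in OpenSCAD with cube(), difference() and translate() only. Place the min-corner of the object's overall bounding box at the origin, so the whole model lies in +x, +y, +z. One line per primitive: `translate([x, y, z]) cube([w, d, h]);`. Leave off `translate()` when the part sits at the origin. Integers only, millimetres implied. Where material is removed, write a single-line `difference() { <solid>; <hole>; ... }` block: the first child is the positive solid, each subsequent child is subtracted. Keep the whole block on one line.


difference() { cube([4020, 187, 2710]); translate([984, 0, 0]) cube([899, 187, 1995]); }
translate([0, 4123, 0]) cube([4020, 187, 2710]);
translate([0, 187, 0]) cube([187, 3936, 2710]);
translate([3833, 187, 0]) cube([187, 3936, 2710]);


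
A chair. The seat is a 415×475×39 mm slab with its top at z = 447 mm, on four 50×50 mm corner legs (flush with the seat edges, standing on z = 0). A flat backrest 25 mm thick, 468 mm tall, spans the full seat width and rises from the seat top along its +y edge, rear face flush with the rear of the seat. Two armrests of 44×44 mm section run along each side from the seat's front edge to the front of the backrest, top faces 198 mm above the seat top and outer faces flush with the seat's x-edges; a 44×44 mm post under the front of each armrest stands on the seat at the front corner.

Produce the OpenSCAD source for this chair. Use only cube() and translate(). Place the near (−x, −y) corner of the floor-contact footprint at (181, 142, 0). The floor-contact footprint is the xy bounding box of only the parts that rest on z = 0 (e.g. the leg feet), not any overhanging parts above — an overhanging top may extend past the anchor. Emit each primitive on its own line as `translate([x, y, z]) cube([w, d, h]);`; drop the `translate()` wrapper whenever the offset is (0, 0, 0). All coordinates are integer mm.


// leg_h = 447 - 39 = 408
// arm post h = 198 - 44 = 154
translate([181, 142, 408]) cube([415, 475, 39]);
translate([181, 142, 0]) cube([50, 50, 408]);
translate([546, 142, 0]) cube([50, 50, 408]);
translate([181, 567, 0]) cube([50, 50, 408]);
translate([546, 567, 0]) cube([50, 50, 408]);
translate([181, 592, 447]) cube([415, 25, 468]);
translate([181, 142, 601]) cube([44, 450, 44]);
translate([552, 142, 601]) cube([44, 450, 44]);
translate([181, 142, 447]) cube([44, 44, 154]);
translate([552, 142, 447]) cube([44, 44, 154]);


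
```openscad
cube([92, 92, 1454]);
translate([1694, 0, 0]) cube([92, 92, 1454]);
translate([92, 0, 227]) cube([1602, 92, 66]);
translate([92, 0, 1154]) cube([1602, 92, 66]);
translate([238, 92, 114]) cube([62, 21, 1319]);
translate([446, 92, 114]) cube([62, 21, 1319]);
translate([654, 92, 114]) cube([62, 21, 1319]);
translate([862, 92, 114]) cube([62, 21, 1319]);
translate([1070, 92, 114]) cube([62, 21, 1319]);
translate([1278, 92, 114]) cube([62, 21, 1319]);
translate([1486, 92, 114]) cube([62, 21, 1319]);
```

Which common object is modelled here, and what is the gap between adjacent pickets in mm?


A fence section. The picket gap is 146 mm.

Two posts, two rails, 7 pickets — a fence section. Span 1602 mm holds 7 pickets of 62 mm with 8 equal gaps: ⌊(1602 − 7·62) / 8⌋ = 146 mm.


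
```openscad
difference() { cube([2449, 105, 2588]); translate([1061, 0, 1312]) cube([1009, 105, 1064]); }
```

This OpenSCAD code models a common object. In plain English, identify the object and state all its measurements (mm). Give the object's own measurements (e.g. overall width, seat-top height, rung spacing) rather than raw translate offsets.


A wall 2449 mm long (x), 105 mm thick (y), 2588 mm tall, with a rectangular window opening cut through it. The opening is 1009 mm wide and 1064 mm tall; its sill is at z = 1312 mm and its near (−x) edge is 1061 mm from the wall's −x end. The opening passes through the full wall thickness.


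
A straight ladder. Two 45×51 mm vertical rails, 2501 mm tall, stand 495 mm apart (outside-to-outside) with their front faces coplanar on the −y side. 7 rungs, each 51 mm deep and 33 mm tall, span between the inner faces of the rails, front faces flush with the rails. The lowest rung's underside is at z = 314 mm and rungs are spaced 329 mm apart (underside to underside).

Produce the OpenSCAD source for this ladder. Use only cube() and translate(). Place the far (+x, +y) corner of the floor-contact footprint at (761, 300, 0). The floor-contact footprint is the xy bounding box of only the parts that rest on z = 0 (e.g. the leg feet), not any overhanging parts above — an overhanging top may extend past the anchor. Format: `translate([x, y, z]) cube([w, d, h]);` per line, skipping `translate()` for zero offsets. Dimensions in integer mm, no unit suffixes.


translate([266, 249, 0]) cube([45, 51, 2501]);
translate([716, 249, 0]) cube([45, 51, 2501]);
translate([311, 249, 314]) cube([405, 51, 33]);
translate([311, 249, 643]) cube([405, 51, 33]);
translate([311, 249, 972]) cube([405, 51, 33]);
translate([311, 249, 1301]) cube([405, 51, 33]);
translate([311, 249, 1630]) cube([405, 51, 33]);
translate([311, 249, 1959]) cube([405, 51, 33]);
translate([311, 249, 2288]) cube([405, 51, 33]);


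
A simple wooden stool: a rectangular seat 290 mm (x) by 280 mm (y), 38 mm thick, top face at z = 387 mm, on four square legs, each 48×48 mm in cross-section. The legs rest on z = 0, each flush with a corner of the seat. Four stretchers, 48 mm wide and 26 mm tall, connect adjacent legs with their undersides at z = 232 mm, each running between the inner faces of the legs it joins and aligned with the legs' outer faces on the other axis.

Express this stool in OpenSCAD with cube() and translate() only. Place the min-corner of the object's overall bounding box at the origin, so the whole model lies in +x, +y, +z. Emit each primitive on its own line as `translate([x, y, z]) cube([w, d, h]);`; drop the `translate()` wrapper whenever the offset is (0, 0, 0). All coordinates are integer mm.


// leg_h = 387 - 38 = 349
// stretcher span = 290 - 2*48 = 194
translate([0, 0, 349]) cube([290, 280, 38]);
cube([48, 48, 349]);
translate([242, 0, 0]) cube([48, 48, 349]);
translate([0, 232, 0]) cube([48, 48, 349]);
translate([242, 232, 0]) cube([48, 48, 349]);
translate([48, 0, 232]) cube([194, 48, 26]);
translate([48, 232, 232]) cube([194, 48, 26]);
translate([0, 48, 232]) cube([48, 184, 26]);
translate([242, 48, 232]) cube([48, 184, 26]);


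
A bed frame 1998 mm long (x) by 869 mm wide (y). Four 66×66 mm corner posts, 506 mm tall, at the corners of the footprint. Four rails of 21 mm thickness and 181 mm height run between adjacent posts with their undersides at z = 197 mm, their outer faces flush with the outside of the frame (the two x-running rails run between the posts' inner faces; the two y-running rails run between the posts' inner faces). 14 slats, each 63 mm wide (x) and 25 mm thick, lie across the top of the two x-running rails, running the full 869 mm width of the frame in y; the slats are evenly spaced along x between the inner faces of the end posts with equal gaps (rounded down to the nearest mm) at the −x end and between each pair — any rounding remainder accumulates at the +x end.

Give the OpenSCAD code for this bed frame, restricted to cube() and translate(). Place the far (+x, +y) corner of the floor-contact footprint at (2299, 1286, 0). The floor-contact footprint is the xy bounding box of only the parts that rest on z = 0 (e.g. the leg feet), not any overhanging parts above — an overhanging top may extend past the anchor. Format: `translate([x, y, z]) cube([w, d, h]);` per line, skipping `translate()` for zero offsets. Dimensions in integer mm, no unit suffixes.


translate([301, 417, 0]) cube([66, 66, 506]);
translate([301, 1220, 0]) cube([66, 66, 506]);
translate([2233, 417, 0]) cube([66, 66, 506]);
translate([2233, 1220, 0]) cube([66, 66, 506]);
translate([367, 417, 197]) cube([1866, 21, 181]);
translate([367, 1265, 197]) cube([1866, 21, 181]);
translate([301, 483, 197]) cube([21, 737, 181]);
translate([2278, 483, 197]) cube([21, 737, 181]);
translate([432, 417, 378]) cube([63, 869, 25]);
translate([560, 417, 378]) cube([63, 869, 25]);
translate([688, 417, 378]) cube([63, 869, 25]);
translate([816, 417, 378]) cube([63, 869, 25]);
translate([944, 417, 378]) cube([63, 869, 25]);
translate([1072, 417, 378]) cube([63, 869, 25]);
translate([1200, 417, 378]) cube([63, 869, 25]);
translate([1328, 417, 378]) cube([63, 869, 25]);
translate([1456, 417, 378]) cube([63, 869, 25]);
translate([1584, 417, 378]) cube([63, 869, 25]);
translate([1712, 417, 378]) cube([63, 869, 25]);
translate([1840, 417, 378]) cube([63, 869, 25]);
translate([1968, 417, 378]) cube([63, 869, 25]);
translate([2096, 417, 378]) cube([63, 869, 25]);


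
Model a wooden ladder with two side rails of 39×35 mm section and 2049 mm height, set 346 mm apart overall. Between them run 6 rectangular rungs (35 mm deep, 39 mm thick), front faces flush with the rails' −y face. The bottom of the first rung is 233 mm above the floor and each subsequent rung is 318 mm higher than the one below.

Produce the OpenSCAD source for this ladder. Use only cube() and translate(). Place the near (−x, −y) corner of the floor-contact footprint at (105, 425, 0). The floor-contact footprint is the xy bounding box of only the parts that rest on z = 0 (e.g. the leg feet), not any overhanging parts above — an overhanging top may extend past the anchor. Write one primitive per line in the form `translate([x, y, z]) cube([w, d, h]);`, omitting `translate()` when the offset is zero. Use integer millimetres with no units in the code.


translate([105, 425, 0]) cube([39, 35, 2049]);
translate([412, 425, 0]) cube([39, 35, 2049]);
translate([144, 425, 233]) cube([268, 35, 39]);
translate([144, 425, 551]) cube([268, 35, 39]);
translate([144, 425, 869]) cube([268, 35, 39]);
translate([144, 425, 1187]) cube([268, 35, 39]);
translate([144, 425, 1505]) cube([268, 35, 39]);
translate([144, 425, 1823]) cube([268, 35, 39]);


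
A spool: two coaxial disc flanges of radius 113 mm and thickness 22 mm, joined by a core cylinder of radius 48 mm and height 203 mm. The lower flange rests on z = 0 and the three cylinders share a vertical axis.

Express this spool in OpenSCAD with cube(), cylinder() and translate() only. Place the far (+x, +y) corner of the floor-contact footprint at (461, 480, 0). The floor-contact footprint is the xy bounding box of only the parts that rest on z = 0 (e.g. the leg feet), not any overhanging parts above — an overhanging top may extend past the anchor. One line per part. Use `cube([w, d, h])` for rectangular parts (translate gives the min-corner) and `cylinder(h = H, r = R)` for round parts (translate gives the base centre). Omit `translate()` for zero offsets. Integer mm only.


translate([348, 367, 0]) cylinder(h = 22, r = 113);
translate([348, 367, 22]) cylinder(h = 203, r = 48);
translate([348, 367, 225]) cylinder(h = 22, r = 113);


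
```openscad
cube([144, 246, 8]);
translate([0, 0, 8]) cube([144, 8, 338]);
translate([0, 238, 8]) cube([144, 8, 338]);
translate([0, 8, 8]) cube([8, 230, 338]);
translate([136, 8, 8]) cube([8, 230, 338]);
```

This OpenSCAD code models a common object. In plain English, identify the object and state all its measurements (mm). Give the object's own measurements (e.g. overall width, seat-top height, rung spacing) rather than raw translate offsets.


An open-topped rectangular box: outside dimensions 144×246×346 mm, with a uniform wall and base thickness of 8 mm. The base is a full 144×246 slab on the floor; four walls sit on top of the base. The front and back walls (the −y and +y sides) span the full width; the two side walls fit between them.


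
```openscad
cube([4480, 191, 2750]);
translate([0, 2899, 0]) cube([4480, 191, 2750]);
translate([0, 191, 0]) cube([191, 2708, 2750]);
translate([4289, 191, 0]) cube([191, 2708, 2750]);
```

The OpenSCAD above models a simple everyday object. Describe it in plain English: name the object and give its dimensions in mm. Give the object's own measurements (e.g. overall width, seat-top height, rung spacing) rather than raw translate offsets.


The wall frame of a small rectangular building: four walls, each 2750 mm tall and 191 mm thick, enclosing a footprint 4480 mm (x) by 3090 mm (y) outside-to-outside, with no floor or roof. The front and back walls (the −y and +y sides) span the full width; the two side walls fit between them.


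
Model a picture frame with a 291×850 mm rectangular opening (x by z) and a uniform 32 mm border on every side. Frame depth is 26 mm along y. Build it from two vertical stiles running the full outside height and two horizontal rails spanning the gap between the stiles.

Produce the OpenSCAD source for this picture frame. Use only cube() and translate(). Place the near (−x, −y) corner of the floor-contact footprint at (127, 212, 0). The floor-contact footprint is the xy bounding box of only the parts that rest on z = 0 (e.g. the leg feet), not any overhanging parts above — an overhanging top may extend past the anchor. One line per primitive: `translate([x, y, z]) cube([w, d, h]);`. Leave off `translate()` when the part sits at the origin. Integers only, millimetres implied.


translate([127, 212, 0]) cube([32, 26, 914]);
translate([450, 212, 0]) cube([32, 26, 914]);
translate([159, 212, 0]) cube([291, 26, 32]);
translate([159, 212, 882]) cube([291, 26, 32]);


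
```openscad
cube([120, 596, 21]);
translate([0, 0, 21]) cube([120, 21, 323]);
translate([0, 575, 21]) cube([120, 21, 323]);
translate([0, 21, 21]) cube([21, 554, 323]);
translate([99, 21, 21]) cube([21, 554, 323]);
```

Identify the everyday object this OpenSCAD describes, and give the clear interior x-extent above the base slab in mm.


An open box. The internal width is 78 mm.

A 120×596 base slab with four walls standing on it — an open box. The base is 120 mm wide and the walls are 21 mm thick, so the internal width is 120 − 2 × 21 = 78 mm.


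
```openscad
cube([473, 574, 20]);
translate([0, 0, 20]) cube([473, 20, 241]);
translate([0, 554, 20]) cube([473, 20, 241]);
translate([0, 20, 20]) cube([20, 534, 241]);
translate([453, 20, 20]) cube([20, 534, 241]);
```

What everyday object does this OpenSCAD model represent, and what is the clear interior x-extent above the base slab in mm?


An open box. The internal width is 433 mm.

A 473×574 base slab with four walls standing on it — an open box. The base is 473 mm wide and the walls are 20 mm thick, so the internal width is 473 − 2 × 20 = 433 mm.


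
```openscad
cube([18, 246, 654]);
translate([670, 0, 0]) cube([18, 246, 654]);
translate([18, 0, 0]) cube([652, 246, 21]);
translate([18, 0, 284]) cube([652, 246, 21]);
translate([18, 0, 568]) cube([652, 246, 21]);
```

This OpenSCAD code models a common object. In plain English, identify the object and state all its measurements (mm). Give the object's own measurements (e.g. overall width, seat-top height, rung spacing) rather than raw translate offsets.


An open bookshelf. Two side panels, each 18 mm thick, 246 mm deep and 654 mm tall, stand 688 mm apart (outside-to-outside). Between them sit 3 shelves, each 21 mm thick and 246 mm deep, spanning the full gap between the sides. The bottom shelf rests on the floor (its underside at z = 0) and the clear gap between one shelf's top and the next shelf's underside is 263 mm.


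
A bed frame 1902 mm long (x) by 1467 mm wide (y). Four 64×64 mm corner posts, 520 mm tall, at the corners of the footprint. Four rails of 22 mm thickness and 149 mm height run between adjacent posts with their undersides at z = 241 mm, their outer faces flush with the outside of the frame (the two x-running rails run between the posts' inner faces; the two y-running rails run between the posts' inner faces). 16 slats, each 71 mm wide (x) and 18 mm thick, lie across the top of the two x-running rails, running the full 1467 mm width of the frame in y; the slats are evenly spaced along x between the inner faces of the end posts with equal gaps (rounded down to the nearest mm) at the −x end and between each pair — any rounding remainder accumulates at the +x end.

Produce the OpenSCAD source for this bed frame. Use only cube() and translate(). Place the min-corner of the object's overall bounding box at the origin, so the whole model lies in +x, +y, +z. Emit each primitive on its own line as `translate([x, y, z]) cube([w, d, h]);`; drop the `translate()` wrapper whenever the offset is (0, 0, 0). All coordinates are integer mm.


cube([64, 64, 520]);
translate([0, 1403, 0]) cube([64, 64, 520]);
translate([1838, 0, 0]) cube([64, 64, 520]);
translate([1838, 1403, 0]) cube([64, 64, 520]);
translate([64, 0, 241]) cube([1774, 22, 149]);
translate([64, 1445, 241]) cube([1774, 22, 149]);
translate([0, 64, 241]) cube([22, 1339, 149]);
translate([1880, 64, 241]) cube([22, 1339, 149]);
translate([101, 0, 390]) cube([71, 1467, 18]);
translate([209, 0, 390]) cube([71, 1467, 18]);
translate([317, 0, 390]) cube([71, 1467, 18]);
translate([425, 0, 390]) cube([71, 1467, 18]);
translate([533, 0, 390]) cube([71, 1467, 18]);
translate([641, 0, 390]) cube([71, 1467, 18]);
translate([749, 0, 390]) cube([71, 1467, 18]);
translate([857, 0, 390]) cube([71, 1467, 18]);
translate([965, 0, 390]) cube([71, 1467, 18]);
translate([1073, 0, 390]) cube([71, 1467, 18]);
translate([1181, 0, 390]) cube([71, 1467, 18]);
translate([1289, 0, 390]) cube([71, 1467, 18]);
translate([1397, 0, 390]) cube([71, 1467, 18]);
translate([1505, 0, 390]) cube([71, 1467, 18]);
translate([1613, 0, 390]) cube([71, 1467, 18]);
translate([1721, 0, 390]) cube([71, 1467, 18]);


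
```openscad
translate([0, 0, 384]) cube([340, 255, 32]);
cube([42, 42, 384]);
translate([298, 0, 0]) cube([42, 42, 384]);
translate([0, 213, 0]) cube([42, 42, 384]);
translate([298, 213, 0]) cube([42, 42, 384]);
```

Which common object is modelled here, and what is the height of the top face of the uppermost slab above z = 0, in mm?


A stool. The seat height is 416 mm.

A 340×255×32 slab at z = 384 on four corner posts — a stool. The seat top is 384 + 32 = 416 mm.


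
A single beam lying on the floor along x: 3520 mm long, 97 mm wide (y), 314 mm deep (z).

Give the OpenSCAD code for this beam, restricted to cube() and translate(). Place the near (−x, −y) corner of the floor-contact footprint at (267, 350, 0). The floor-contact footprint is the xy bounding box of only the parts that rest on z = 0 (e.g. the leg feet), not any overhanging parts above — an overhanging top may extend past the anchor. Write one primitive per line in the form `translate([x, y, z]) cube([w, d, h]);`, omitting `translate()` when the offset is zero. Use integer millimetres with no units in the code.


translate([267, 350, 0]) cube([3520, 97, 314]);


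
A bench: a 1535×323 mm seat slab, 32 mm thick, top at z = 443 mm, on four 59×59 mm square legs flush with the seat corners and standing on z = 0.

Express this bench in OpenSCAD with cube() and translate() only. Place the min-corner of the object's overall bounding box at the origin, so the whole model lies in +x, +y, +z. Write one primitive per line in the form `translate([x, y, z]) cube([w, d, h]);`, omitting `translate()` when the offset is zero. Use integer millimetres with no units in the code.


// leg_h = 443 − 32 = 411
translate([0, 0, 411]) cube([1535, 323, 32]);
cube([59, 59, 411]);
translate([0, 264, 0]) cube([59, 59, 411]);
translate([1476, 0, 0]) cube([59, 59, 411]);
translate([1476, 264, 0]) cube([59, 59, 411]);


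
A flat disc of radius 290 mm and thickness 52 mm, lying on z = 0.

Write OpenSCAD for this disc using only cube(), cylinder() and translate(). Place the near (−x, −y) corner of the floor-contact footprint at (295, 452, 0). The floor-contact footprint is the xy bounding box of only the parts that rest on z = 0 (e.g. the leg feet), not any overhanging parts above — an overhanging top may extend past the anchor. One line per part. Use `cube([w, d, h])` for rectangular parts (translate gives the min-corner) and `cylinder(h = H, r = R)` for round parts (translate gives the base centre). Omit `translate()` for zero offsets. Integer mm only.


translate([585, 742, 0]) cylinder(h = 52, r = 290);


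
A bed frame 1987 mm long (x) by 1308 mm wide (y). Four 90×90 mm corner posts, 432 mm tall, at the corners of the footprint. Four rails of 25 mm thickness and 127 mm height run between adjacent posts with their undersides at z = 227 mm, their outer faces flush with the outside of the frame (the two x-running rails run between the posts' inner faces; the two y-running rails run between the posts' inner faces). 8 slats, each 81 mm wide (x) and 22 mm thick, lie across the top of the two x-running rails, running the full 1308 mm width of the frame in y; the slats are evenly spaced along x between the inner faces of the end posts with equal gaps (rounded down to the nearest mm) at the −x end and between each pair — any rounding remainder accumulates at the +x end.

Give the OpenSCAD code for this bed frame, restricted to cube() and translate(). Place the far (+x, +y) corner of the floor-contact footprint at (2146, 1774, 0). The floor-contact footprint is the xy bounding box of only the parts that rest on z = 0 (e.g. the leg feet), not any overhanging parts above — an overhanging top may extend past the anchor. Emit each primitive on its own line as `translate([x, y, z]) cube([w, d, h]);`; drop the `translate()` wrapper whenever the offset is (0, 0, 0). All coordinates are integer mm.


translate([159, 466, 0]) cube([90, 90, 432]);
translate([159, 1684, 0]) cube([90, 90, 432]);
translate([2056, 466, 0]) cube([90, 90, 432]);
translate([2056, 1684, 0]) cube([90, 90, 432]);
translate([249, 466, 227]) cube([1807, 25, 127]);
translate([249, 1749, 227]) cube([1807, 25, 127]);
translate([159, 556, 227]) cube([25, 1128, 127]);
translate([2121, 556, 227]) cube([25, 1128, 127]);
translate([377, 466, 354]) cube([81, 1308, 22]);
translate([586, 466, 354]) cube([81, 1308, 22]);
translate([795, 466, 354]) cube([81, 1308, 22]);
translate([1004, 466, 354]) cube([81, 1308, 22]);
translate([1213, 466, 354]) cube([81, 1308, 22]);
translate([1422, 466, 354]) cube([81, 1308, 22]);
translate([1631, 466, 354]) cube([81, 1308, 22]);
translate([1840, 466, 354]) cube([81, 1308, 22]);
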